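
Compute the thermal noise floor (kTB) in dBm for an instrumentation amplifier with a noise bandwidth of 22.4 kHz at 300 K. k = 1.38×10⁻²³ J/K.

P_n = kTB = 1.38×10⁻²³ × 300 × 2.24×10⁴ = 9.27×10⁻¹⁷ W
In dBm: 10 log₁₀(9.27×10⁻¹⁷ / 10⁻³) = −130.3 dBm

−130.3 dBm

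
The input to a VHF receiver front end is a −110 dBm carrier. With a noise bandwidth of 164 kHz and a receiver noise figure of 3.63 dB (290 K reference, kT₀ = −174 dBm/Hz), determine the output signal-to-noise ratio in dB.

8.2 dB

Noise floor: N = −174 + 10 log₁₀(B) + NF
10 log₁₀(1.64×10⁵) = 52.15 dB
N = −174 + 52.15 + 3.63 = −118.22 dBm
SNR = P_sig − N = −110 − (−118.22) = 8.22 dB → 8.2 dB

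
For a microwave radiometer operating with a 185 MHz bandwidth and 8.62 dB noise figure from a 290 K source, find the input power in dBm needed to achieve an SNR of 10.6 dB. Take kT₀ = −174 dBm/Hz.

Sensitivity = −174 + 10 log₁₀(B) + NF + SNR_min
= −174 + 82.67 + 8.62 + 10.6
= −72.11 dBm → −72.1 dBm

−72.1 dBm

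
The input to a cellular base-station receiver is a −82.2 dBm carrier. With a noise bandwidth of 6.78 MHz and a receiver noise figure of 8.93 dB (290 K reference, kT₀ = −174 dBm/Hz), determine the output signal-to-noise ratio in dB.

Noise floor: N = −174 + 10 log₁₀(B) + NF
10 log₁₀(6.78×10⁶) = 68.31 dB
N = −174 + 68.31 + 8.93 = −96.76 dBm
SNR = P_sig − N = −82.2 − (−96.76) = 14.56 dB → 14.6 dB

14.6 dB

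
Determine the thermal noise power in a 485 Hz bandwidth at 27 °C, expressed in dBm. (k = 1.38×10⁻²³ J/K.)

−147.0 dBm

T = 27 °C + 273.15 = 300.15 K
P_n = kTB = 1.38×10⁻²³ × 300.15 × 4.85×10² = 2.01×10⁻¹⁸ W
In dBm: 10 log₁₀(2.01×10⁻¹⁸ / 10⁻³) = −147.0 dBm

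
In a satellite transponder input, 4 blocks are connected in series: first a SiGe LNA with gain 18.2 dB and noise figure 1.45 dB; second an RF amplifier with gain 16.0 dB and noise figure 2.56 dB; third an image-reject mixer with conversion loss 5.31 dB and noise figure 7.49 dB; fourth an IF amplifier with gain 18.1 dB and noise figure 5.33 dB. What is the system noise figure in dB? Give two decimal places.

1.50 dB

Convert to linear (a loss of L dB is a gain of −L dB): F_i = 10^(NF_i/10), G_i = 10^(G_i,dB/10)
  Stage 1: F_1 = 10^(1.45/10) = 1.396, G_1 = 10^(18.2/10) = 66.07
  Stage 2: F_2 = 10^(2.56/10) = 1.803, G_2 = 10^(16.0/10) = 39.81
  Stage 3: F_3 = 10^(7.49/10) = 5.610, G_3 = 10^(−5.31/10) = 0.2944
  Stage 4: F_4 = 10^(5.33/10) = 3.412, G_4 = 10^(18.1/10) = 64.57
Friis cascade:
  F = 1.396 + (1.803 − 1)/66.07 + (5.610 − 1)/2630 + (3.412 − 1)/774.5 = 1.413
NF = 10 log₁₀(1.413) = 1.50 dB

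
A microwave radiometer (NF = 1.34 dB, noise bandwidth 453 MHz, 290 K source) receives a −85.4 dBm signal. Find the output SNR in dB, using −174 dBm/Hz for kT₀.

0.7 dB

Noise floor: N = −174 + 10 log₁₀(B) + NF
10 log₁₀(4.53×10⁸) = 86.56 dB
N = −174 + 86.56 + 1.34 = −86.10 dBm
SNR = P_sig − N = −85.4 − (−86.10) = 0.70 dB → 0.7 dB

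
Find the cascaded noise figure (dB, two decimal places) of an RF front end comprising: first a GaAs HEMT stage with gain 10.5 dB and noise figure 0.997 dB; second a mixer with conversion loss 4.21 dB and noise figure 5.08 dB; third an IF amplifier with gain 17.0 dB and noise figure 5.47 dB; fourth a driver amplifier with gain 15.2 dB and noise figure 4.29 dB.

Convert to linear (a loss of L dB is a gain of −L dB): F_i = 10^(NF_i/10), G_i = 10^(G_i,dB/10)
  Stage 1: F_1 = 10^(0.997/10) = 1.258, G_1 = 10^(10.5/10) = 11.22
  Stage 2: F_2 = 10^(5.08/10) = 3.221, G_2 = 10^(−4.21/10) = 0.3793
  Stage 3: F_3 = 10^(5.47/10) = 3.524, G_3 = 10^(17.0/10) = 50.12
  Stage 4: F_4 = 10^(4.29/10) = 2.685, G_4 = 10^(15.2/10) = 33.11
Friis cascade:
  F = 1.258 + (3.221 − 1)/11.22 + (3.524 − 1)/4.256 + (2.685 − 1)/213.3 = 2.057
NF = 10 log₁₀(2.057) = 3.13 dB

3.13 dB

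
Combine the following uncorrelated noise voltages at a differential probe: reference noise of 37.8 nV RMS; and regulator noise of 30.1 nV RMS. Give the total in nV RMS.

Uncorrelated sources add in power (mean-square): V_tot = √(ΣV_i²)
V_tot = √[(3.78×10⁻⁸)² + (3.01×10⁻⁸)²] = 4.83×10⁻⁸ V = 48.3 nV

48.3 nV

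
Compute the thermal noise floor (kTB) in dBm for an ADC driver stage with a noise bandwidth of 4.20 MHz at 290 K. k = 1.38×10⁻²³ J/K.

−107.7 dBm

P_n = kTB = 1.38×10⁻²³ × 290 × 4.20×10⁶ = 1.68×10⁻¹⁴ W
In dBm: 10 log₁₀(1.68×10⁻¹⁴ / 10⁻³) = −107.7 dBm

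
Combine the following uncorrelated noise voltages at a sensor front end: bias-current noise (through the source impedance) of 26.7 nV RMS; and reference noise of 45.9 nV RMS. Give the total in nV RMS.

53.1 nV

Uncorrelated sources add in power (mean-square): V_tot = √(ΣV_i²)
V_tot = √[(2.67×10⁻⁸)² + (4.59×10⁻⁸)²] = 5.31×10⁻⁸ V = 53.1 nV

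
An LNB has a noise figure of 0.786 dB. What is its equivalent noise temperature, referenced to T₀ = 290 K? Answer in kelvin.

F = 10^(0.786/10) = 1.1984
T_e = (F − 1)·T₀ = (1.1984 − 1) × 290 = 57.5 K

57.5 K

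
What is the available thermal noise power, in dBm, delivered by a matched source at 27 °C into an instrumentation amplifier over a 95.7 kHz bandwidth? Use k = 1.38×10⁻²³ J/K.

−124.0 dBm

T = 27 °C + 273.15 = 300.15 K
P_n = kTB = 1.38×10⁻²³ × 300.15 × 9.57×10⁴ = 3.96×10⁻¹⁶ W
In dBm: 10 log₁₀(3.96×10⁻¹⁶ / 10⁻³) = −124.0 dBm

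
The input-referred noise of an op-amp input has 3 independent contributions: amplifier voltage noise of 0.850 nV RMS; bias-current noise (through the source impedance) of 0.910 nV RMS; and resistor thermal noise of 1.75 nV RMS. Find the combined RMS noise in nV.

2.15 nV

Uncorrelated sources add in power (mean-square): V_tot = √(ΣV_i²)
V_tot = √[(8.50×10⁻¹⁰)² + (9.10×10⁻¹⁰)² + (1.75×10⁻⁹)²] = 2.15×10⁻⁹ V = 2.15 nV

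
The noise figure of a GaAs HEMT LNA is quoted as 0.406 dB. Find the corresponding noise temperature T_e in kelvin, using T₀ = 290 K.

F = 10^(0.406/10) = 1.09799
T_e = (F − 1)·T₀ = (1.09799 − 1) × 290 = 28.4 K

28.4 K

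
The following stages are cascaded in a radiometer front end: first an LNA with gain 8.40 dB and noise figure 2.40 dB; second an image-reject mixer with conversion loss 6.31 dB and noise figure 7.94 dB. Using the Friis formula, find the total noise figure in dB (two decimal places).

3.97 dB

Convert to linear (a loss of L dB is a gain of −L dB): F_i = 10^(NF_i/10), G_i = 10^(G_i,dB/10)
  Stage 1: F_1 = 10^(2.40/10) = 1.738, G_1 = 10^(8.40/10) = 6.918
  Stage 2: F_2 = 10^(7.94/10) = 6.223, G_2 = 10^(−6.31/10) = 0.2339
Friis cascade:
  F = 1.738 + (6.223 − 1)/6.918 = 2.493
NF = 10 log₁₀(2.493) = 3.97 dB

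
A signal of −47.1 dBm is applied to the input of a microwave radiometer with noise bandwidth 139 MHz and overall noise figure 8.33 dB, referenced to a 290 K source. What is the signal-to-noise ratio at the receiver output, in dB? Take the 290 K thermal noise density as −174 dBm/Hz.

Noise floor: N = −174 + 10 log₁₀(B) + NF
10 log₁₀(1.39×10⁸) = 81.43 dB
N = −174 + 81.43 + 8.33 = −84.24 dBm
SNR = P_sig − N = −47.1 − (−84.24) = 37.14 dB → 37.1 dB

37.1 dB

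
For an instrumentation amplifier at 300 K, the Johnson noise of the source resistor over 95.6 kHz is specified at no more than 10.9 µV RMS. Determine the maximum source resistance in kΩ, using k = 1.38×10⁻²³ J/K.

75.0 kΩ

Johnson–Nyquist: V_n = √(4kTRB) ⇒ R = V_n² / (4kTB)
4kTB = 4 × 1.38×10⁻²³ × 300 × 9.56×10⁴ = 1.58×10⁻¹⁵
R = (1.09×10⁻⁵)² / 1.58×10⁻¹⁵ = 7.50×10⁴ Ω = 75.0 kΩ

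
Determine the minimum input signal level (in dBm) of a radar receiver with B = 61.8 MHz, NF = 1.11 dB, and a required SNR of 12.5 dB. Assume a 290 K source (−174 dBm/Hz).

Sensitivity = −174 + 10 log₁₀(B) + NF + SNR_min
= −174 + 77.91 + 1.11 + 12.5
= −82.48 dBm → −82.5 dBm

−82.5 dBm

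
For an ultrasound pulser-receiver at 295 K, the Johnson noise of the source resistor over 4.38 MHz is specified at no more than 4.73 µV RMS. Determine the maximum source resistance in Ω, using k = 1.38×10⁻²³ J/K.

314 Ω

Johnson–Nyquist: V_n = √(4kTRB) ⇒ R = V_n² / (4kTB)
4kTB = 4 × 1.38×10⁻²³ × 295 × 4.38×10⁶ = 7.13×10⁻¹⁴
R = (4.73×10⁻⁶)² / 7.13×10⁻¹⁴ = 3.14×10² Ω = 314 Ω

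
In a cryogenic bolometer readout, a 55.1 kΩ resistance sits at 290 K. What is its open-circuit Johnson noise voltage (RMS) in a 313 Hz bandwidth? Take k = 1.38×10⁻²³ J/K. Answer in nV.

525 nV

V_n = √(4kTRB)
4kTRB = 4 × 1.38×10⁻²³ × 290 × 5.51×10⁴ × 3.13×10² = 2.76×10⁻¹³ V²
V_n = √(2.76×10⁻¹³) = 5.25×10⁻⁷ V = 525 nV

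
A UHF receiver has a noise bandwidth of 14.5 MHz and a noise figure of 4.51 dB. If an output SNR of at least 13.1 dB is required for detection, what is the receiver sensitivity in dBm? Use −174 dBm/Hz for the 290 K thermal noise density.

−84.8 dBm

Sensitivity = −174 + 10 log₁₀(B) + NF + SNR_min
= −174 + 71.61 + 4.51 + 13.1
= −84.78 dBm → −84.8 dBm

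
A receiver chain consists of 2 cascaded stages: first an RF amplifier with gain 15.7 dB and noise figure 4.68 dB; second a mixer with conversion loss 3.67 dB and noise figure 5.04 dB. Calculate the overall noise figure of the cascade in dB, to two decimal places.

4.77 dB

Convert to linear (a loss of L dB is a gain of −L dB): F_i = 10^(NF_i/10), G_i = 10^(G_i,dB/10)
  Stage 1: F_1 = 10^(4.68/10) = 2.938, G_1 = 10^(15.7/10) = 37.15
  Stage 2: F_2 = 10^(5.04/10) = 3.192, G_2 = 10^(−3.67/10) = 0.4295
Friis cascade:
  F = 2.938 + (3.192 − 1)/37.15 = 2.997
NF = 10 log₁₀(2.997) = 4.77 dB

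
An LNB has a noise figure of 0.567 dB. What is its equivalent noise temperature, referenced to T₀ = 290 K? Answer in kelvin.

40.4 K

F = 10^(0.567/10) = 1.13946
T_e = (F − 1)·T₀ = (1.13946 − 1) × 290 = 40.4 K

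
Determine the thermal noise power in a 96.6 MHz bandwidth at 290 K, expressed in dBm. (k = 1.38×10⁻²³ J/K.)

P_n = kTB = 1.38×10⁻²³ × 290 × 9.66×10⁷ = 3.87×10⁻¹³ W
In dBm: 10 log₁₀(3.87×10⁻¹³ / 10⁻³) = −94.1 dBm

−94.1 dBm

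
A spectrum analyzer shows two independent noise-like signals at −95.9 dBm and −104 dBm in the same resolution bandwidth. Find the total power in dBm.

−95.3 dBm

Convert to linear, add, convert back:
P₁ = 2.57×10⁻¹³ W, P₂ = 3.98×10⁻¹⁴ W
P_tot = 2.97×10⁻¹³ W → 10 log₁₀(P_tot / 10⁻³) = −95.3 dBm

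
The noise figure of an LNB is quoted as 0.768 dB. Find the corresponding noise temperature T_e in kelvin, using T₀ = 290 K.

F = 10^(0.768/10) = 1.19344
T_e = (F − 1)·T₀ = (1.19344 − 1) × 290 = 56.1 K

56.1 K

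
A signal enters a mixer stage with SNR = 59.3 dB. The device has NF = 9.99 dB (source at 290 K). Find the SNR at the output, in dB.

By definition F = SNR_in/SNR_out, so in dB: SNR_out = SNR_in − NF
SNR_out = 59.3 − 9.99 = 49.31 dB

49.31 dB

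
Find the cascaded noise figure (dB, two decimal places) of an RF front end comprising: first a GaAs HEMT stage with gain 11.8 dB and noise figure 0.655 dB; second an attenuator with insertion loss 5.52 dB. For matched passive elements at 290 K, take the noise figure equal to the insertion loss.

1.25 dB

Convert to linear (a loss of L dB is a gain of −L dB): F_i = 10^(NF_i/10), G_i = 10^(G_i,dB/10)
  Stage 1: F_1 = 10^(0.655/10) = 1.163, G_1 = 10^(11.8/10) = 15.14
  Stage 2: F_2 = 10^(5.52/10) = 3.565, G_2 = 10^(−5.52/10) = 0.2805
Friis cascade:
  F = 1.163 + (3.565 − 1)/15.14 = 1.332
NF = 10 log₁₀(1.332) = 1.25 dB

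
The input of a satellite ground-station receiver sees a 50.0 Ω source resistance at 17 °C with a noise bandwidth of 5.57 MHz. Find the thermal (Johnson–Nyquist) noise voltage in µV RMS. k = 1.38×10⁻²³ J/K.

2.11 µV

T = 17 °C + 273.15 = 290.15 K
V_n = √(4kTRB)
4kTRB = 4 × 1.38×10⁻²³ × 290.15 × 5.00×10¹ × 5.57×10⁶ = 4.46×10⁻¹² V²
V_n = √(4.46×10⁻¹²) = 2.11×10⁻⁶ V = 2.11 µV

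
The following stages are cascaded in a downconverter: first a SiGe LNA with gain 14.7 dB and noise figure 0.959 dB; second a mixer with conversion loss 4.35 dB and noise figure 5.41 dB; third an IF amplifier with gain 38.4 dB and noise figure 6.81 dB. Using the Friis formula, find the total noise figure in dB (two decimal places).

Convert to linear (a loss of L dB is a gain of −L dB): F_i = 10^(NF_i/10), G_i = 10^(G_i,dB/10)
  Stage 1: F_1 = 10^(0.959/10) = 1.247, G_1 = 10^(14.7/10) = 29.51
  Stage 2: F_2 = 10^(5.41/10) = 3.475, G_2 = 10^(−4.35/10) = 0.3673
  Stage 3: F_3 = 10^(6.81/10) = 4.797, G_3 = 10^(38.4/10) = 6918
Friis cascade:
  F = 1.247 + (3.475 − 1)/29.51 + (4.797 − 1)/10.84 = 1.681
NF = 10 log₁₀(1.681) = 2.26 dB

2.26 dB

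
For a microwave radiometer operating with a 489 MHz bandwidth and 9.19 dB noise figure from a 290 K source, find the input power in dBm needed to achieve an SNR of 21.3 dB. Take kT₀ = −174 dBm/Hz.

Sensitivity = −174 + 10 log₁₀(B) + NF + SNR_min
= −174 + 86.89 + 9.19 + 21.3
= −56.62 dBm → −56.6 dBm

−56.6 dBm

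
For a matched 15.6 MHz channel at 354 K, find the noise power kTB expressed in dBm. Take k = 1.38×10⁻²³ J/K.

−101.2 dBm

P_n = kTB = 1.38×10⁻²³ × 354 × 1.56×10⁷ = 7.62×10⁻¹⁴ W
In dBm: 10 log₁₀(7.62×10⁻¹⁴ / 10⁻³) = −101.2 dBm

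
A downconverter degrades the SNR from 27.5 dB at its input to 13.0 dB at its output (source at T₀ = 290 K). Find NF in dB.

14.5 dB

NF (dB) = SNR_in(dB) − SNR_out(dB) when the source is at T₀
NF = 27.5 − 13.0 = 14.5 dB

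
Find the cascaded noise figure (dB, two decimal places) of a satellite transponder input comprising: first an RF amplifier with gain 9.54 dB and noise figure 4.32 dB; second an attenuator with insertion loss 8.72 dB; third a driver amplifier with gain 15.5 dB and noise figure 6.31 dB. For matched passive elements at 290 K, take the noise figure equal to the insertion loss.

Convert to linear (a loss of L dB is a gain of −L dB): F_i = 10^(NF_i/10), G_i = 10^(G_i,dB/10)
  Stage 1: F_1 = 10^(4.32/10) = 2.704, G_1 = 10^(9.54/10) = 8.995
  Stage 2: F_2 = 10^(8.72/10) = 7.447, G_2 = 10^(−8.72/10) = 0.1343
  Stage 3: F_3 = 10^(6.31/10) = 4.276, G_3 = 10^(15.5/10) = 35.48
Friis cascade:
  F = 2.704 + (7.447 − 1)/8.995 + (4.276 − 1)/1.208 = 6.133
NF = 10 log₁₀(6.133) = 7.88 dB

7.88 dB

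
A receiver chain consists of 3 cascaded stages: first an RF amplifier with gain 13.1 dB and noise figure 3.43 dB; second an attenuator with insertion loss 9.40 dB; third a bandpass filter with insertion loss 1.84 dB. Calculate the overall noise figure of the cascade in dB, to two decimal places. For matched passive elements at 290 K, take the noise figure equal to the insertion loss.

Convert to linear (a loss of L dB is a gain of −L dB): F_i = 10^(NF_i/10), G_i = 10^(G_i,dB/10)
  Stage 1: F_1 = 10^(3.43/10) = 2.203, G_1 = 10^(13.1/10) = 20.42
  Stage 2: F_2 = 10^(9.40/10) = 8.710, G_2 = 10^(−9.40/10) = 0.1148
  Stage 3: F_3 = 10^(1.84/10) = 1.528, G_3 = 10^(−1.84/10) = 0.6546
Friis cascade:
  F = 2.203 + (8.710 − 1)/20.42 + (1.528 − 1)/2.344 = 2.806
NF = 10 log₁₀(2.806) = 4.48 dB

4.48 dB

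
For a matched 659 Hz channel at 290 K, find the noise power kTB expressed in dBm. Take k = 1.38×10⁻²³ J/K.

−145.8 dBm

P_n = kTB = 1.38×10⁻²³ × 290 × 6.59×10² = 2.64×10⁻¹⁸ W
In dBm: 10 log₁₀(2.64×10⁻¹⁸ / 10⁻³) = −145.8 dBm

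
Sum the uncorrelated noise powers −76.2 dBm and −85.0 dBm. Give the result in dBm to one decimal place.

Convert to linear, add, convert back:
P₁ = 2.40×10⁻¹¹ W, P₂ = 3.16×10⁻¹² W
P_tot = 2.72×10⁻¹¹ W → 10 log₁₀(P_tot / 10⁻³) = −75.7 dBm

−75.7 dBm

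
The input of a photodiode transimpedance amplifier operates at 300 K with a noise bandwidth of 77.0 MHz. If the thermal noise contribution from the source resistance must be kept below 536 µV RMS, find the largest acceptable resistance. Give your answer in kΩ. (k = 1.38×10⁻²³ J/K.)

Johnson–Nyquist: V_n = √(4kTRB) ⇒ R = V_n² / (4kTB)
4kTB = 4 × 1.38×10⁻²³ × 300 × 7.70×10⁷ = 1.28×10⁻¹²
R = (5.36×10⁻⁴)² / 1.28×10⁻¹² = 2.25×10⁵ Ω = 225 kΩ

225 kΩ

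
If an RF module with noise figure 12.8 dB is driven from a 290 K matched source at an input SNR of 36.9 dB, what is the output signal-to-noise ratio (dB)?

By definition F = SNR_in/SNR_out, so in dB: SNR_out = SNR_in − NF
SNR_out = 36.9 − 12.8 = 24.1 dB

24.1 dB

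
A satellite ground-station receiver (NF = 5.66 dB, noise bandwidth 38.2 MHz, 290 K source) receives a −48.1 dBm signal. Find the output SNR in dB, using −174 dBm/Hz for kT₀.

44.4 dB

Noise floor: N = −174 + 10 log₁₀(B) + NF
10 log₁₀(3.82×10⁷) = 75.82 dB
N = −174 + 75.82 + 5.66 = −92.52 dBm
SNR = P_sig − N = −48.1 − (−92.52) = 44.42 dB → 44.4 dB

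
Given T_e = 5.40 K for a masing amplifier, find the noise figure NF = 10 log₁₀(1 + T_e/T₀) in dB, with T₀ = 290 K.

F = 1 + T_e/T₀ = 1 + 5.40/290 = 1.01862
NF = 10 log₁₀(1.01862) = 0.080 dB

0.080 dB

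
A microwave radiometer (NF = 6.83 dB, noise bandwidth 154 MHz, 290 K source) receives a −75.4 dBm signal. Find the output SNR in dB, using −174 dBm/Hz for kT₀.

Noise floor: N = −174 + 10 log₁₀(B) + NF
10 log₁₀(1.54×10⁸) = 81.88 dB
N = −174 + 81.88 + 6.83 = −85.29 dBm
SNR = P_sig − N = −75.4 − (−85.29) = 9.89 dB → 9.9 dB

9.9 dB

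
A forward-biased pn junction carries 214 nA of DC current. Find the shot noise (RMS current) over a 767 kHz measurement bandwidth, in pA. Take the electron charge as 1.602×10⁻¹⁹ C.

I_n = √(2qI·B)
2qI·B = 2 × 1.602×10⁻¹⁹ × 2.14×10⁻⁷ × 7.67×10⁵ = 5.26×10⁻²⁰ A²
I_n = √(5.26×10⁻²⁰) = 2.29×10⁻¹⁰ A = 229 pA

229 pA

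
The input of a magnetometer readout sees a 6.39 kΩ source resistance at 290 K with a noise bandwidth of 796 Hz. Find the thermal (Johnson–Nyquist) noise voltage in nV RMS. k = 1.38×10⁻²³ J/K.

285 nV

V_n = √(4kTRB)
4kTRB = 4 × 1.38×10⁻²³ × 290 × 6.39×10³ × 7.96×10² = 8.14×10⁻¹⁴ V²
V_n = √(8.14×10⁻¹⁴) = 2.85×10⁻⁷ V = 285 nV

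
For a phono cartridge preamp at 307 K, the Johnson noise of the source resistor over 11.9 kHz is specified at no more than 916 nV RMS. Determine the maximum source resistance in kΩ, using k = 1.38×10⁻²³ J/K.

Johnson–Nyquist: V_n = √(4kTRB) ⇒ R = V_n² / (4kTB)
4kTB = 4 × 1.38×10⁻²³ × 307 × 1.19×10⁴ = 2.02×10⁻¹⁶
R = (9.16×10⁻⁷)² / 2.02×10⁻¹⁶ = 4.16×10³ Ω = 4.16 kΩ

4.16 kΩ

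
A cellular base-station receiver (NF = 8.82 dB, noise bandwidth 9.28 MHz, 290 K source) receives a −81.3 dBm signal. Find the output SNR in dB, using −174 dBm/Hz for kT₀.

14.2 dB

Noise floor: N = −174 + 10 log₁₀(B) + NF
10 log₁₀(9.28×10⁶) = 69.68 dB
N = −174 + 69.68 + 8.82 = −95.50 dBm
SNR = P_sig − N = −81.3 − (−95.50) = 14.20 dB → 14.2 dB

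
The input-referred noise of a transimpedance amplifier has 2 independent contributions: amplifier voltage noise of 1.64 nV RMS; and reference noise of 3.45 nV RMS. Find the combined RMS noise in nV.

3.82 nV

Uncorrelated sources add in power (mean-square): V_tot = √(ΣV_i²)
V_tot = √[(1.64×10⁻⁹)² + (3.45×10⁻⁹)²] = 3.82×10⁻⁹ V = 3.82 nV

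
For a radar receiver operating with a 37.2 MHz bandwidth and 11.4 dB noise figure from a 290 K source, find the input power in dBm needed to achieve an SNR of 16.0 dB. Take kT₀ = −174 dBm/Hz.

−70.9 dBm

Sensitivity = −174 + 10 log₁₀(B) + NF + SNR_min
= −174 + 75.71 + 11.4 + 16.0
= −70.89 dBm → −70.9 dBm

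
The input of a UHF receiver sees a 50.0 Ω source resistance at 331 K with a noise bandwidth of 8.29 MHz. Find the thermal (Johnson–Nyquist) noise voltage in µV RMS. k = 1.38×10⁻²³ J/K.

2.75 µV

V_n = √(4kTRB)
4kTRB = 4 × 1.38×10⁻²³ × 331 × 5.00×10¹ × 8.29×10⁶ = 7.57×10⁻¹² V²
V_n = √(7.57×10⁻¹²) = 2.75×10⁻⁶ V = 2.75 µV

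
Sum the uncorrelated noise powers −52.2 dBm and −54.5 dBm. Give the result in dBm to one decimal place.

−50.2 dBm

Convert to linear, add, convert back:
P₁ = 6.03×10⁻⁹ W, P₂ = 3.55×10⁻⁹ W
P_tot = 9.57×10⁻⁹ W → 10 log₁₀(P_tot / 10⁻³) = −50.2 dBm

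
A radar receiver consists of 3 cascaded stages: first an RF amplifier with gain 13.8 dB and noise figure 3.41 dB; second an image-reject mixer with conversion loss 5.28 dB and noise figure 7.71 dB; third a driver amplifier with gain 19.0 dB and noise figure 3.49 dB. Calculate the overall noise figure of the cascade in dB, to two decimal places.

4.10 dB

Convert to linear (a loss of L dB is a gain of −L dB): F_i = 10^(NF_i/10), G_i = 10^(G_i,dB/10)
  Stage 1: F_1 = 10^(3.41/10) = 2.193, G_1 = 10^(13.8/10) = 23.99
  Stage 2: F_2 = 10^(7.71/10) = 5.902, G_2 = 10^(−5.28/10) = 0.2965
  Stage 3: F_3 = 10^(3.49/10) = 2.234, G_3 = 10^(19.0/10) = 79.43
Friis cascade:
  F = 2.193 + (5.902 − 1)/23.99 + (2.234 − 1)/7.112 = 2.571
NF = 10 log₁₀(2.571) = 4.10 dB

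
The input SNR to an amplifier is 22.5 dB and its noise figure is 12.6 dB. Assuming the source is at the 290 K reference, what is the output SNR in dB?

9.9 dB

By definition F = SNR_in/SNR_out, so in dB: SNR_out = SNR_in − NF
SNR_out = 22.5 − 12.6 = 9.9 dB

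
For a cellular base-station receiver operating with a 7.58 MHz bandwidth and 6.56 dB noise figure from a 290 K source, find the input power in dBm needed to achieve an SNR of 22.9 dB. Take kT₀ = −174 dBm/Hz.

Sensitivity = −174 + 10 log₁₀(B) + NF + SNR_min
= −174 + 68.8 + 6.56 + 22.9
= −75.74 dBm → −75.7 dBm

−75.7 dBm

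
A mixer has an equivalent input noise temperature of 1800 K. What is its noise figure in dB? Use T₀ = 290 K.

8.58 dB

F = 1 + T_e/T₀ = 1 + 1800/290 = 7.2069
NF = 10 log₁₀(7.2069) = 8.58 dB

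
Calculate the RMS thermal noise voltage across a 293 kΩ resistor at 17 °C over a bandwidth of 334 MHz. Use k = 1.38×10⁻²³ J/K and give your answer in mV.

T = 17 °C + 273.15 = 290.15 K
V_n = √(4kTRB)
4kTRB = 4 × 1.38×10⁻²³ × 290.15 × 2.93×10⁵ × 3.34×10⁸ = 1.57×10⁻⁶ V²
V_n = √(1.57×10⁻⁶) = 1.25×10⁻³ V = 1.25 mV

1.25 mV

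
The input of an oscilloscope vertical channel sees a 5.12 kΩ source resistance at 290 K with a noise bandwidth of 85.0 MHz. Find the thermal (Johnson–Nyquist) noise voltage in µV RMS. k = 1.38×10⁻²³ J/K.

V_n = √(4kTRB)
4kTRB = 4 × 1.38×10⁻²³ × 290 × 5.12×10³ × 8.50×10⁷ = 6.97×10⁻⁹ V²
V_n = √(6.97×10⁻⁹) = 8.35×10⁻⁵ V = 83.5 µV

83.5 µV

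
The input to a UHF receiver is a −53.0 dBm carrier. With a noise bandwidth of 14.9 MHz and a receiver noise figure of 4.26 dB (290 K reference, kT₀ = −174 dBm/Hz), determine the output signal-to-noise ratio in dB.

45.0 dB

Noise floor: N = −174 + 10 log₁₀(B) + NF
10 log₁₀(1.49×10⁷) = 71.73 dB
N = −174 + 71.73 + 4.26 = −98.01 dBm
SNR = P_sig − N = −53.0 − (−98.01) = 45.01 dB → 45.0 dB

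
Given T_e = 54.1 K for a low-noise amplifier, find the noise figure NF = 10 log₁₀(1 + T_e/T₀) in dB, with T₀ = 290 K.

0.743 dB

F = 1 + T_e/T₀ = 1 + 54.1/290 = 1.18655
NF = 10 log₁₀(1.18655) = 0.743 dB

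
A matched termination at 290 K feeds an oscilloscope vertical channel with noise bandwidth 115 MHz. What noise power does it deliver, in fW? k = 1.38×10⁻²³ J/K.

P_n = kTB = 1.38×10⁻²³ × 290 × 1.15×10⁸ = 4.60×10⁻¹³ W = 460 fW

460 fW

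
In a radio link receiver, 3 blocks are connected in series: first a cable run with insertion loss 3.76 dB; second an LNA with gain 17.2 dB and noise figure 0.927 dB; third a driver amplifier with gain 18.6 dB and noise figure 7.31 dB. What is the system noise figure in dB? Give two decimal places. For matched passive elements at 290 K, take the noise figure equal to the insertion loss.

4.97 dB

Convert to linear (a loss of L dB is a gain of −L dB): F_i = 10^(NF_i/10), G_i = 10^(G_i,dB/10)
  Stage 1: F_1 = 10^(3.76/10) = 2.377, G_1 = 10^(−3.76/10) = 0.4207
  Stage 2: F_2 = 10^(0.927/10) = 1.238, G_2 = 10^(17.2/10) = 52.48
  Stage 3: F_3 = 10^(7.31/10) = 5.383, G_3 = 10^(18.6/10) = 72.44
Friis cascade:
  F = 2.377 + (1.238 − 1)/0.4207 + (5.383 − 1)/22.08 = 3.141
NF = 10 log₁₀(3.141) = 4.97 dB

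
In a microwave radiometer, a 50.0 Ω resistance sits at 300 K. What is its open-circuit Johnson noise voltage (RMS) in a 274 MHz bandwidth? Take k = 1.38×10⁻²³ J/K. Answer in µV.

15.1 µV

V_n = √(4kTRB)
4kTRB = 4 × 1.38×10⁻²³ × 300 × 5.00×10¹ × 2.74×10⁸ = 2.27×10⁻¹⁰ V²
V_n = √(2.27×10⁻¹⁰) = 1.51×10⁻⁵ V = 15.1 µV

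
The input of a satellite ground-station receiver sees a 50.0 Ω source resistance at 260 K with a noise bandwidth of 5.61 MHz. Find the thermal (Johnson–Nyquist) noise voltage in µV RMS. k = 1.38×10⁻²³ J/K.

2.01 µV

V_n = √(4kTRB)
4kTRB = 4 × 1.38×10⁻²³ × 260 × 5.00×10¹ × 5.61×10⁶ = 4.03×10⁻¹² V²
V_n = √(4.03×10⁻¹²) = 2.01×10⁻⁶ V = 2.01 µV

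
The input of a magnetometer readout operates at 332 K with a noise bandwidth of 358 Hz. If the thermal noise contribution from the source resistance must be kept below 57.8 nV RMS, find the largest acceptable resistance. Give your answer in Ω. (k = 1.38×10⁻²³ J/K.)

509 Ω

Johnson–Nyquist: V_n = √(4kTRB) ⇒ R = V_n² / (4kTB)
4kTB = 4 × 1.38×10⁻²³ × 332 × 3.58×10² = 6.56×10⁻¹⁸
R = (5.78×10⁻⁸)² / 6.56×10⁻¹⁸ = 5.09×10² Ω = 509 Ω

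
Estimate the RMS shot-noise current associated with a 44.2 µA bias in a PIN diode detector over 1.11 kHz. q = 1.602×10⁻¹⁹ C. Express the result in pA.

125 pA

I_n = √(2qI·B)
2qI·B = 2 × 1.602×10⁻¹⁹ × 4.42×10⁻⁵ × 1.11×10³ = 1.57×10⁻²⁰ A²
I_n = √(1.57×10⁻²⁰) = 1.25×10⁻¹⁰ A = 125 pA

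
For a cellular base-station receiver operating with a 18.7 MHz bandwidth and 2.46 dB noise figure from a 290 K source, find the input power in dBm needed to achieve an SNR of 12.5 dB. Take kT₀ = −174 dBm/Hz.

Sensitivity = −174 + 10 log₁₀(B) + NF + SNR_min
= −174 + 72.72 + 2.46 + 12.5
= −86.32 dBm → −86.3 dBm

−86.3 dBm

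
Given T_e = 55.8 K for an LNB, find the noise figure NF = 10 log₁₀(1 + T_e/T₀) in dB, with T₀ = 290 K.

0.764 dB

F = 1 + T_e/T₀ = 1 + 55.8/290 = 1.19241
NF = 10 log₁₀(1.19241) = 0.764 dB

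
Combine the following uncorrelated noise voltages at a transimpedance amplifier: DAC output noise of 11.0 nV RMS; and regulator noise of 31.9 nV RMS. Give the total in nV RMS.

Uncorrelated sources add in power (mean-square): V_tot = √(ΣV_i²)
V_tot = √[(1.10×10⁻⁸)² + (3.19×10⁻⁸)²] = 3.37×10⁻⁸ V = 33.7 nV

33.7 nV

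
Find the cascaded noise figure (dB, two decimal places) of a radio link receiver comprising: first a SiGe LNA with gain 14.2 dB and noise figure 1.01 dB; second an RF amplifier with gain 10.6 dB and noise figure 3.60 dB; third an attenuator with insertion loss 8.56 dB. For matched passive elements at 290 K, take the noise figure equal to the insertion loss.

1.24 dB

Convert to linear (a loss of L dB is a gain of −L dB): F_i = 10^(NF_i/10), G_i = 10^(G_i,dB/10)
  Stage 1: F_1 = 10^(1.01/10) = 1.262, G_1 = 10^(14.2/10) = 26.30
  Stage 2: F_2 = 10^(3.60/10) = 2.291, G_2 = 10^(10.6/10) = 11.48
  Stage 3: F_3 = 10^(8.56/10) = 7.178, G_3 = 10^(−8.56/10) = 0.1393
Friis cascade:
  F = 1.262 + (2.291 − 1)/26.30 + (7.178 − 1)/302.0 = 1.331
NF = 10 log₁₀(1.331) = 1.24 dB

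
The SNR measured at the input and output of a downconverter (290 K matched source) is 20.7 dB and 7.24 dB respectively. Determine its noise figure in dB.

NF (dB) = SNR_in(dB) − SNR_out(dB) when the source is at T₀
NF = 20.7 − 7.24 = 13.46 dB

13.46 dB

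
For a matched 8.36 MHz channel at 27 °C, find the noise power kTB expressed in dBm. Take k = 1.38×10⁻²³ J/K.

T = 27 °C + 273.15 = 300.15 K
P_n = kTB = 1.38×10⁻²³ × 300.15 × 8.36×10⁶ = 3.46×10⁻¹⁴ W
In dBm: 10 log₁₀(3.46×10⁻¹⁴ / 10⁻³) = −104.6 dBm

−104.6 dBm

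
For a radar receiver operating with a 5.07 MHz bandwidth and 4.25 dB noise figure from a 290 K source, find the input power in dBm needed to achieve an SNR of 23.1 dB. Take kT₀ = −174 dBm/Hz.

Sensitivity = −174 + 10 log₁₀(B) + NF + SNR_min
= −174 + 67.05 + 4.25 + 23.1
= −79.60 dBm → −79.6 dBm

−79.6 dBm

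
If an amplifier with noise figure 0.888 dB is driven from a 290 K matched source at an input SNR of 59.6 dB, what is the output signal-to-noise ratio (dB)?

By definition F = SNR_in/SNR_out, so in dB: SNR_out = SNR_in − NF
SNR_out = 59.6 − 0.888 = 58.712 dB

58.712 dB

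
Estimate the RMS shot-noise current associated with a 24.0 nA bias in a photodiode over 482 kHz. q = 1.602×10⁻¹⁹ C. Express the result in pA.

I_n = √(2qI·B)
2qI·B = 2 × 1.602×10⁻¹⁹ × 2.40×10⁻⁸ × 4.82×10⁵ = 3.71×10⁻²¹ A²
I_n = √(3.71×10⁻²¹) = 6.09×10⁻¹¹ A = 60.9 pA

60.9 pA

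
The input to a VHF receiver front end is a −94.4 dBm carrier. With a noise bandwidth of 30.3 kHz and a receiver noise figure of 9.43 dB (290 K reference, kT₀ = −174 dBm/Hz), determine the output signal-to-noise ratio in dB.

Noise floor: N = −174 + 10 log₁₀(B) + NF
10 log₁₀(3.03×10⁴) = 44.81 dB
N = −174 + 44.81 + 9.43 = −119.76 dBm
SNR = P_sig − N = −94.4 − (−119.76) = 25.36 dB → 25.4 dB

25.4 dB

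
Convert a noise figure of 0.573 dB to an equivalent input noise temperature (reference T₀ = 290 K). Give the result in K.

F = 10^(0.573/10) = 1.14104
T_e = (F − 1)·T₀ = (1.14104 − 1) × 290 = 40.9 K

40.9 K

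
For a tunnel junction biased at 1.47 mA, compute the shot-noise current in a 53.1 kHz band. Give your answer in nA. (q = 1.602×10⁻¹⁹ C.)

5.00 nA

I_n = √(2qI·B)
2qI·B = 2 × 1.602×10⁻¹⁹ × 1.47×10⁻³ × 5.31×10⁴ = 2.50×10⁻¹⁷ A²
I_n = √(2.50×10⁻¹⁷) = 5.00×10⁻⁹ A = 5.00 nA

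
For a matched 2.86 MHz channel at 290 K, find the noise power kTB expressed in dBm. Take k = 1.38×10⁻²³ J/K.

P_n = kTB = 1.38×10⁻²³ × 290 × 2.86×10⁶ = 1.14×10⁻¹⁴ W
In dBm: 10 log₁₀(1.14×10⁻¹⁴ / 10⁻³) = −109.4 dBm

−109.4 dBm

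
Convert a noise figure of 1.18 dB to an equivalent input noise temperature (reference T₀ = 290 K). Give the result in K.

90.5 K

F = 10^(1.18/10) = 1.3122
T_e = (F − 1)·T₀ = (1.3122 − 1) × 290 = 90.5 K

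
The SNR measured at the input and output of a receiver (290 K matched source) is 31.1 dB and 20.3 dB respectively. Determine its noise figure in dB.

10.8 dB

NF (dB) = SNR_in(dB) − SNR_out(dB) when the source is at T₀
NF = 31.1 − 20.3 = 10.8 dB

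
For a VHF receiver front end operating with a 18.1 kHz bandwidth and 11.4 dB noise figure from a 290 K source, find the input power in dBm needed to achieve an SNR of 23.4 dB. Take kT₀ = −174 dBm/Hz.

Sensitivity = −174 + 10 log₁₀(B) + NF + SNR_min
= −174 + 42.58 + 11.4 + 23.4
= −96.62 dBm → −96.6 dBm

−96.6 dBm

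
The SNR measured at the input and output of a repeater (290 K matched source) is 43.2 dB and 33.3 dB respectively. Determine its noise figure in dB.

9.9 dB

NF (dB) = SNR_in(dB) − SNR_out(dB) when the source is at T₀
NF = 43.2 − 33.3 = 9.9 dB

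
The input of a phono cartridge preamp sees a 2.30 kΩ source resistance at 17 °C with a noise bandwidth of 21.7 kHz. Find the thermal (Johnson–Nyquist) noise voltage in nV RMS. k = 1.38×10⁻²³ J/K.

894 nV

T = 17 °C + 273.15 = 290.15 K
V_n = √(4kTRB)
4kTRB = 4 × 1.38×10⁻²³ × 290.15 × 2.30×10³ × 2.17×10⁴ = 7.99×10⁻¹³ V²
V_n = √(7.99×10⁻¹³) = 8.94×10⁻⁷ V = 894 nV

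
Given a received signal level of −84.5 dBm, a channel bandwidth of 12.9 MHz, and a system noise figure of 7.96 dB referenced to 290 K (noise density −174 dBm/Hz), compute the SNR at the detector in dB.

Noise floor: N = −174 + 10 log₁₀(B) + NF
10 log₁₀(1.29×10⁷) = 71.11 dB
N = −174 + 71.11 + 7.96 = −94.93 dBm
SNR = P_sig − N = −84.5 − (−94.93) = 10.43 dB → 10.4 dB

10.4 dB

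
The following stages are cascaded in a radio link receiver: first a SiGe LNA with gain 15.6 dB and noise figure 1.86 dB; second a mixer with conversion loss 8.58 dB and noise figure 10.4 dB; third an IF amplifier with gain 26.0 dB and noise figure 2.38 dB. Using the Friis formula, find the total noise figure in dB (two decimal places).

2.91 dB

Convert to linear (a loss of L dB is a gain of −L dB): F_i = 10^(NF_i/10), G_i = 10^(G_i,dB/10)
  Stage 1: F_1 = 10^(1.86/10) = 1.535, G_1 = 10^(15.6/10) = 36.31
  Stage 2: F_2 = 10^(10.4/10) = 10.96, G_2 = 10^(−8.58/10) = 0.1387
  Stage 3: F_3 = 10^(2.38/10) = 1.730, G_3 = 10^(26.0/10) = 398.1
Friis cascade:
  F = 1.535 + (10.96 − 1)/36.31 + (1.730 − 1)/5.035 = 1.954
NF = 10 log₁₀(1.954) = 2.91 dB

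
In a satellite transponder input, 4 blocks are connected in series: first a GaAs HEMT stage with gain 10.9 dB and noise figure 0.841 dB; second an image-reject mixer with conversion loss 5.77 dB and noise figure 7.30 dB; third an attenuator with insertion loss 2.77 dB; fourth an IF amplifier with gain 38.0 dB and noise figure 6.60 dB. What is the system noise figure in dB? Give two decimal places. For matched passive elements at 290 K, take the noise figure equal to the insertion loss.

5.93 dB

Convert to linear (a loss of L dB is a gain of −L dB): F_i = 10^(NF_i/10), G_i = 10^(G_i,dB/10)
  Stage 1: F_1 = 10^(0.841/10) = 1.214, G_1 = 10^(10.9/10) = 12.30
  Stage 2: F_2 = 10^(7.30/10) = 5.370, G_2 = 10^(−5.77/10) = 0.2649
  Stage 3: F_3 = 10^(2.77/10) = 1.892, G_3 = 10^(−2.77/10) = 0.5284
  Stage 4: F_4 = 10^(6.60/10) = 4.571, G_4 = 10^(38.0/10) = 6310
Friis cascade:
  F = 1.214 + (5.370 − 1)/12.30 + (1.892 − 1)/3.258 + (4.571 − 1)/1.722 = 3.917
NF = 10 log₁₀(3.917) = 5.93 dB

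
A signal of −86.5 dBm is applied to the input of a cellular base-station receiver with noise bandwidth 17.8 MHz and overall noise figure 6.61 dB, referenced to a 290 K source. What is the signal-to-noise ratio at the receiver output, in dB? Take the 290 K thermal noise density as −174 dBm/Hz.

Noise floor: N = −174 + 10 log₁₀(B) + NF
10 log₁₀(1.78×10⁷) = 72.5 dB
N = −174 + 72.5 + 6.61 = −94.89 dBm
SNR = P_sig − N = −86.5 − (−94.89) = 8.39 dB → 8.4 dB

8.4 dB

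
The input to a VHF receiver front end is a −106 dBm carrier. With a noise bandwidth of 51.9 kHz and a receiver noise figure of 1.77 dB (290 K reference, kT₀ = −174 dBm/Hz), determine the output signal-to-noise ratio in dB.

19.1 dB

Noise floor: N = −174 + 10 log₁₀(B) + NF
10 log₁₀(5.19×10⁴) = 47.15 dB
N = −174 + 47.15 + 1.77 = −125.08 dBm
SNR = P_sig − N = −106 − (−125.08) = 19.08 dB → 19.1 dB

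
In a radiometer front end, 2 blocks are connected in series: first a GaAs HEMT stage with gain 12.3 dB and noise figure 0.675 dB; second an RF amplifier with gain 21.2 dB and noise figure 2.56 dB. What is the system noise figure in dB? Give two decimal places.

0.85 dB

Convert to linear (a loss of L dB is a gain of −L dB): F_i = 10^(NF_i/10), G_i = 10^(G_i,dB/10)
  Stage 1: F_1 = 10^(0.675/10) = 1.168, G_1 = 10^(12.3/10) = 16.98
  Stage 2: F_2 = 10^(2.56/10) = 1.803, G_2 = 10^(21.2/10) = 131.8
Friis cascade:
  F = 1.168 + (1.803 − 1)/16.98 = 1.215
NF = 10 log₁₀(1.215) = 0.85 dB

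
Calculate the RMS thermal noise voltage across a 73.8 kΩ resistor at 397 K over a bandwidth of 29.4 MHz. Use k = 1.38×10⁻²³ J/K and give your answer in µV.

218 µV

V_n = √(4kTRB)
4kTRB = 4 × 1.38×10⁻²³ × 397 × 7.38×10⁴ × 2.94×10⁷ = 4.75×10⁻⁸ V²
V_n = √(4.75×10⁻⁸) = 2.18×10⁻⁴ V = 218 µV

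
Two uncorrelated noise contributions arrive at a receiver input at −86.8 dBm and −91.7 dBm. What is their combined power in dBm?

−85.6 dBm

Convert to linear, add, convert back:
P₁ = 2.09×10⁻¹² W, P₂ = 6.76×10⁻¹³ W
P_tot = 2.77×10⁻¹² W → 10 log₁₀(P_tot / 10⁻³) = −85.6 dBm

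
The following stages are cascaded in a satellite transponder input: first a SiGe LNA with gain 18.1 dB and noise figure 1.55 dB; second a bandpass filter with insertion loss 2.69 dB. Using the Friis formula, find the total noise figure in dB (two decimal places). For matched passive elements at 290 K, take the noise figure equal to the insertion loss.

Convert to linear (a loss of L dB is a gain of −L dB): F_i = 10^(NF_i/10), G_i = 10^(G_i,dB/10)
  Stage 1: F_1 = 10^(1.55/10) = 1.429, G_1 = 10^(18.1/10) = 64.57
  Stage 2: F_2 = 10^(2.69/10) = 1.858, G_2 = 10^(−2.69/10) = 0.5383
Friis cascade:
  F = 1.429 + (1.858 − 1)/64.57 = 1.442
NF = 10 log₁₀(1.442) = 1.59 dB

1.59 dB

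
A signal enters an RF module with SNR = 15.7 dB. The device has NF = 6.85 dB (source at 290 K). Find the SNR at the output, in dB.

8.85 dB

By definition F = SNR_in/SNR_out, so in dB: SNR_out = SNR_in − NF
SNR_out = 15.7 − 6.85 = 8.85 dB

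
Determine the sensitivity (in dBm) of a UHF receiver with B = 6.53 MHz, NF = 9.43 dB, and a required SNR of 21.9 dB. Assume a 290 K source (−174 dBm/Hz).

Sensitivity = −174 + 10 log₁₀(B) + NF + SNR_min
= −174 + 68.15 + 9.43 + 21.9
= −74.52 dBm → −74.5 dBm

−74.5 dBm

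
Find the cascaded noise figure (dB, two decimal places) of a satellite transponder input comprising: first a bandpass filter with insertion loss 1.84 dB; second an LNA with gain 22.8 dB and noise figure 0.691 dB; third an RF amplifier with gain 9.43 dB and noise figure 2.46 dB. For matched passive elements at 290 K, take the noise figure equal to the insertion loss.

Convert to linear (a loss of L dB is a gain of −L dB): F_i = 10^(NF_i/10), G_i = 10^(G_i,dB/10)
  Stage 1: F_1 = 10^(1.84/10) = 1.528, G_1 = 10^(−1.84/10) = 0.6546
  Stage 2: F_2 = 10^(0.691/10) = 1.172, G_2 = 10^(22.8/10) = 190.5
  Stage 3: F_3 = 10^(2.46/10) = 1.762, G_3 = 10^(9.43/10) = 8.770
Friis cascade:
  F = 1.528 + (1.172 − 1)/0.6546 + (1.762 − 1)/124.7 = 1.797
NF = 10 log₁₀(1.797) = 2.55 dB

2.55 dB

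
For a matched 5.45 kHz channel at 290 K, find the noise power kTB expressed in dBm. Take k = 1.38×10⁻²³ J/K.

P_n = kTB = 1.38×10⁻²³ × 290 × 5.45×10³ = 2.18×10⁻¹⁷ W
In dBm: 10 log₁₀(2.18×10⁻¹⁷ / 10⁻³) = −136.6 dBm

−136.6 dBm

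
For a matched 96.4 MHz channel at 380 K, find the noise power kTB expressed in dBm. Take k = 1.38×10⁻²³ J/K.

P_n = kTB = 1.38×10⁻²³ × 380 × 9.64×10⁷ = 5.06×10⁻¹³ W
In dBm: 10 log₁₀(5.06×10⁻¹³ / 10⁻³) = −93.0 dBm

−93.0 dBm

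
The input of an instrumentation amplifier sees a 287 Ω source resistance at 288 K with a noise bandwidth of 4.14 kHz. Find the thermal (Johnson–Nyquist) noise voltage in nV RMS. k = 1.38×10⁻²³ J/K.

V_n = √(4kTRB)
4kTRB = 4 × 1.38×10⁻²³ × 288 × 2.87×10² × 4.14×10³ = 1.89×10⁻¹⁴ V²
V_n = √(1.89×10⁻¹⁴) = 1.37×10⁻⁷ V = 137 nV

137 nV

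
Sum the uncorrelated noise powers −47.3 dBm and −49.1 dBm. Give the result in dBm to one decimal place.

−45.1 dBm

Convert to linear, add, convert back:
P₁ = 1.86×10⁻⁸ W, P₂ = 1.23×10⁻⁸ W
P_tot = 3.09×10⁻⁸ W → 10 log₁₀(P_tot / 10⁻³) = −45.1 dBm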